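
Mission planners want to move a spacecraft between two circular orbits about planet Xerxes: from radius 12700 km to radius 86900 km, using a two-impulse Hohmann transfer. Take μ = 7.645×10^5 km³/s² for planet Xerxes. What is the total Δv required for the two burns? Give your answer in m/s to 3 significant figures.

Δv = 3960 m/s

Transfer-ellipse semi-major axis a_t = (r₁ + r₂)/2 = (12700 + 86900)/2 = 49800 km.
At r₁ the circular-orbit speed is v₁ = √(μ/r₁) = 7.7586629 km/s.
On the transfer ellipse at r₁, vis-viva equation gives v_p = √[μ(2/r₁ − 1/a_t)] = 10.249014 km/s.
First burn Δv₁ = |v_p − v₁| = 2.4904 km/s.
Circular speed at r₂: v₂ = √(μ/r₂) = 2.96605 km/s.
Transfer-orbit speed at r₂: v_a = √[μ(2/r₂ − 1/a_t)] = 1.49784 km/s.
Second burn Δv₂ = |v₂ − v_a| = 1.4682 km/s.
Δv = Δv₁ + Δv₂ = 2.4904 + 1.4682 = 3.959 km/s.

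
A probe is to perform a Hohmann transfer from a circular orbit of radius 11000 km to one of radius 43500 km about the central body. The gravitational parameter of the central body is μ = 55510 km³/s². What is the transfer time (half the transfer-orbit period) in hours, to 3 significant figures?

The Hohmann ellipse has a_t = (r₁ + r₂)/2 = 27250 km.
By Kepler's third law the transfer-orbit period is T = 2π√(a_t³/μ), so t = T/2 = 59980 s.
Converting: 59980 s ÷ 3600 s/hour = 16.7 hours.

t = 16.7 hours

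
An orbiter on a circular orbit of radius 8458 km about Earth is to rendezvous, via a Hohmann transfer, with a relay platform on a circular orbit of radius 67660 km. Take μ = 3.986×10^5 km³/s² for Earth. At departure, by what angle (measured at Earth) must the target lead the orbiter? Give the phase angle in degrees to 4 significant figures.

The Hohmann ellipse has a_t = (r₁ + r₂)/2 = 38059 km.
The half-period of the transfer ellipse is t = π√(a_t³/μ) = 36950 s.
Target angular speed ω₂ = √(μ/r₂³) = 3.587×10^-5 rad/s.
Angle swept by the target during transfer: ω₂·t = 1.3254 rad = 75.94°.
Arrival is 180° from departure on the ellipse, so φ = 180° − 75.94° = 104.1°.

φ = 104.1°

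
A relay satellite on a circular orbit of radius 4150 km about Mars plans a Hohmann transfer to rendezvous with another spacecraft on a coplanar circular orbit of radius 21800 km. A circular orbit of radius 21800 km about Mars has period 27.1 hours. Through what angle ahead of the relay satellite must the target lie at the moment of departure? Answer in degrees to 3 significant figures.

φ = 97.3°

From Kepler's third law T² = 4π²r³/μ at r = 21800 km, T = 27.1 hours = 27.1 × 3600 s = 97560 s: μ = 4π²r³/T² = 42972.0 km³/s².
Semi-major axis of the transfer orbit: a_t = (4150 + 21800)/2 = 12975 km.
The half-period of the transfer ellipse is t = π√(a_t³/μ) = 22398.46 s.
The target's mean motion on its circular orbit is ω₂ = √(μ/r₂³) = 6.440329×10^-5 rad/s.
Angle swept by the target during transfer: ω₂·t = 1.44253 rad = 82.651°.
Arrival is 180° from departure on the ellipse, so φ = 180° − 82.651° = 97.3°.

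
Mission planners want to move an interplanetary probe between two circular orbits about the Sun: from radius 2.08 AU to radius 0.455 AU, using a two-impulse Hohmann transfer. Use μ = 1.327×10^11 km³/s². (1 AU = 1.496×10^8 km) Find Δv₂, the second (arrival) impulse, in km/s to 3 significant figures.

Δv₂ = 12.4 km/s

In km: r₁ = 2.08 × 1.496×10^8 = 3.11168×10^8 km; r₂ = 0.455 × 1.496×10^8 = 6.8068×10^7 km.
Semi-major axis of the transfer orbit: a_t = (3.11168×10^8 + 6.8068×10^7)/2 = 1.89618×10^8 km.
Circular speed at r = 6.8068×10^7 km: v_c = √(μ/r) = 44.15 km/s.
Vis-viva on the transfer ellipse at r = 6.8068×10^7 km gives v_t = √[μ(2/r − 1/a_t)] = 56.56 km/s.
Δv₂ = |v_t − v_c| = |56.56 − 44.15| = 12.41 km/s.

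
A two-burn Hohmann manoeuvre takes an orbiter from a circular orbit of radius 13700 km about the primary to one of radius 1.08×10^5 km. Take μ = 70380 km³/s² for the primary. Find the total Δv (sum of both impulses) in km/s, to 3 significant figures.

Δv = 1.18 km/s

The Hohmann ellipse has a_t = (r₁ + r₂)/2 = 60850 km.
Circular speed at r₁: v₁ = √(μ/r₁) = √(70380/13700) = 2.267 km/s.
On the transfer ellipse at r₁, vis-viva equation gives v_p = √[μ(2/r₁ − 1/a_t)] = 3.020 km/s.
First burn Δv₁ = |v_p − v₁| = 0.7530 km/s.
Circular speed at r₂: v₂ = √(μ/r₂) = 0.80726 km/s.
Transfer-orbit speed at r₂: v_a = √[μ(2/r₂ − 1/a_t)] = 0.38304 km/s.
Second burn Δv₂ = |v₂ − v_a| = 0.4242 km/s.
Δv = Δv₁ + Δv₂ = 0.7530 + 0.4242 = 1.177 km/s.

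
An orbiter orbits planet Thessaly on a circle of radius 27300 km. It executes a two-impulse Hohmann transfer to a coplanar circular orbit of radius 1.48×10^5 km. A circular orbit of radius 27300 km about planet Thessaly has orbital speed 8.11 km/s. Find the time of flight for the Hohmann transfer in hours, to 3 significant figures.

From the circular-orbit relation v² = μ/r at r = 27300 km: μ = v²r = (8.11)² × 27300 = 1.79558×10^6 km³/s².
Transfer-ellipse semi-major axis a_t = (r₁ + r₂)/2 = (27300 + 1.480×10^5)/2 = 87650 km.
Half the transfer-orbit period gives t = π√(a_t³/μ) = 60840 s.
Converting: 60840 s ÷ 3600 s/hour = 16.9 hours.

t = 16.9 hours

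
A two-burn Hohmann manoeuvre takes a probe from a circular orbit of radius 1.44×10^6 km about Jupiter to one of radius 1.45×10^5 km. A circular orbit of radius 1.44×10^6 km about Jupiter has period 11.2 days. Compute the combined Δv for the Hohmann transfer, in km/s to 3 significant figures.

From Kepler's third law T² = 4π²r³/μ at r = 1.44×10^6 km, T = 11.2 days = 11.2 × 86400 s = 9.6768×10^5 s: μ = 4π²r³/T² = 1.25888×10^8 km³/s².
Semi-major axis of the transfer orbit: a_t = (1.440×10^6 + 1.450×10^5)/2 = 7.925×10^5 km.
At r₁ the circular-orbit speed is v₁ = √(μ/r₁) = 9.350 km/s.
On the transfer ellipse at r₁, vis-viva equation gives v_a = √[μ(2/r₁ − 1/a_t)] = 3.999 km/s.
First burn Δv₁ = |v_a − v₁| = 5.351 km/s.
At r₂, v₂ = √(μ/r₂) = 29.47 km/s.
Transfer-orbit speed at r₂: v_p = √[μ(2/r₂ − 1/a_t)] = 39.72 km/s.
Second burn Δv₂ = |v₂ − v_p| = 10.25 km/s.
Δv = Δv₁ + Δv₂ = 5.351 + 10.25 = 15.60 km/s.

Δv = 15.6 km/s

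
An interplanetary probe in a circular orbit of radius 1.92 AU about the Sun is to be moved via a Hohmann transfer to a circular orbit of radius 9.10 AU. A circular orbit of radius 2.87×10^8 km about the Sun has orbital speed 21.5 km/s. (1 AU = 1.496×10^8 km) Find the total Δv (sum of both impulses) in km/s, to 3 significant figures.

Δv = 10.2 km/s

From the circular-orbit relation v² = μ/r at r = 2.87×10^8 km: μ = v²r = (21.5)² × 2.87×10^8 = 1.32666×10^11 km³/s².
In km: r₁ = 1.92 × 1.496×10^8 = 2.87232×10^8 km; r₂ = 9.10 × 1.496×10^8 = 1.36136×10^9 km.
The Hohmann ellipse has a_t = (r₁ + r₂)/2 = 8.24296×10^8 km.
At r₁ the circular-orbit speed is v₁ = √(μ/r₁) = 21.491 km/s.
On the transfer ellipse at r₁, v² = μ(2/r − 1/a) gives v_p = √[μ(2/r₁ − 1/a_t)] = 27.619 km/s.
First burn Δv₁ = |v_p − v₁| = 6.128 km/s.
Circular speed at r₂: v₂ = √(μ/r₂) = 9.8717 km/s.
Transfer-orbit speed at r₂: v_a = √[μ(2/r₂ − 1/a_t)] = 5.8273 km/s.
Second burn Δv₂ = |v₂ − v_a| = 4.044 km/s.
Total Δv = Δv₁ + Δv₂ = 10.17 km/s.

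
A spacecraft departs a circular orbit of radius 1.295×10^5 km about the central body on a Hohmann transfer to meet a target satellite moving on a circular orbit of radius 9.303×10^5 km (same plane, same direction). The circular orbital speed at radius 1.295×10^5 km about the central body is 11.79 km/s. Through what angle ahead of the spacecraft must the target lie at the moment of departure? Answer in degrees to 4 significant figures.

From the circular-orbit relation v² = μ/r at r = 1.295×10^5 km: μ = v²r = (11.79)² × 1.295×10^5 = 1.80010×10^7 km³/s².
The Hohmann ellipse has a_t = (r₁ + r₂)/2 = 5.299×10^5 km.
The half-period of the transfer ellipse is t = π√(a_t³/μ) = 2.8562×10^5 s.
The target's mean motion on its circular orbit is ω₂ = √(μ/r₂³) = 4.7284×10^-6 rad/s.
Angle swept by the target during transfer: ω₂·t = 1.3505 rad = 77.38°.
The spacecraft traverses 180° on the transfer ellipse, so the target must lead by 180° − 77.38° = 102.6°.

φ = 102.6°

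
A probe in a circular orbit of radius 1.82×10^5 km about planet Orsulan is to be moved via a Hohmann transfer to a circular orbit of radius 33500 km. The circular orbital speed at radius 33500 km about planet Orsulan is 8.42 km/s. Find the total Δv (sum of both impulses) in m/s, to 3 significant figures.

From the circular-orbit relation v² = μ/r at r = 33500 km: μ = v²r = (8.42)² × 33500 = 2.37503×10^6 km³/s².
Semi-major axis of the transfer orbit: a_t = (1.820×10^5 + 33500)/2 = 1.0775×10^5 km.
Circular speed at r₁: v₁ = √(μ/r₁) = √(2.37503×10^6/1.820×10^5) = 3.612 km/s.
On the transfer ellipse at r₁, v² = μ(2/r − 1/a) gives v_a = √[μ(2/r₁ − 1/a_t)] = 2.014 km/s.
First burn Δv₁ = |v_a − v₁| = 1.598 km/s.
At r₂, v₂ = √(μ/r₂) = 8.4200 km/s.
Transfer-orbit speed at r₂: v_p = √[μ(2/r₂ − 1/a_t)] = 10.943 km/s.
Second burn Δv₂ = |v₂ − v_p| = 2.523 km/s.
Total Δv = Δv₁ + Δv₂ = 4.121 km/s.

Δv = 4120 m/s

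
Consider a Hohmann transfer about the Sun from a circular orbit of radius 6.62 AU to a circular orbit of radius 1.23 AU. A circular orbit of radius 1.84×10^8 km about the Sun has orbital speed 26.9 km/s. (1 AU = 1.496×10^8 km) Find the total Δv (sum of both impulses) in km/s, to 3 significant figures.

Δv = 13.1 km/s

From the circular-orbit relation v² = μ/r at r = 1.84×10^8 km: μ = v²r = (26.9)² × 1.84×10^8 = 1.33144×10^11 km³/s².
In km: r₁ = 6.62 × 1.496×10^8 = 9.90352×10^8 km; r₂ = 1.23 × 1.496×10^8 = 1.84008×10^8 km.
Transfer-ellipse semi-major axis a_t = (r₁ + r₂)/2 = (9.90352×10^8 + 1.84008×10^8)/2 = 5.8718×10^8 km.
At r₁ the circular-orbit speed is v₁ = √(μ/r₁) = 11.595 km/s.
Transfer-orbit speed at r₁ (v² = μ(2/r − 1/a)): v_a = √[μ(2/r₁ − 1/a_t)] = 6.4908 km/s.
First burn Δv₁ = |v_a − v₁| = 5.104 km/s.
At r₂, v₂ = √(μ/r₂) = 26.899 km/s.
Transfer-orbit speed at r₂: v_p = √[μ(2/r₂ − 1/a_t)] = 34.934 km/s.
Second burn Δv₂ = |v₂ − v_p| = 8.035 km/s.
Δv = Δv₁ + Δv₂ = 5.104 + 8.035 = 13.14 km/s.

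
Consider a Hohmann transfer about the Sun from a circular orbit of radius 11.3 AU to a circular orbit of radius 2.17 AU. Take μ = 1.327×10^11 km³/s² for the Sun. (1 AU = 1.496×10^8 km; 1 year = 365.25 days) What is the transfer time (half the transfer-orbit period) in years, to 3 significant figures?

In km: r₁ = 11.3 × 1.496×10^8 = 1.69048×10^9 km; r₂ = 2.17 × 1.496×10^8 = 3.24632×10^8 km.
The Hohmann ellipse has a_t = (r₁ + r₂)/2 = 1.007556×10^9 km.
Half the transfer-orbit period gives t = π√(a_t³/μ) = 2.758×10^8 s.
Converting: 2.758×10^8 s ÷ 3.15576×10^7 s/year (365.25 × 86400) = 8.74 years.

t = 8.74 years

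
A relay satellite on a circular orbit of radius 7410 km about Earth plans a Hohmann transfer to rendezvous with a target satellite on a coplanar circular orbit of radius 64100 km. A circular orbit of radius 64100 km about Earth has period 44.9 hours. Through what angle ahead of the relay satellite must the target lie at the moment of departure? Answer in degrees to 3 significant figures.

From Kepler's third law T² = 4π²r³/μ at r = 64100 km, T = 44.9 hours = 44.9 × 3600 s = 1.6164×10^5 s: μ = 4π²r³/T² = 3.97957×10^5 km³/s².
The Hohmann ellipse has a_t = (r₁ + r₂)/2 = 35755 km.
The half-period of the transfer ellipse is t = π√(a_t³/μ) = 33670 s.
Target angular speed ω₂ = √(μ/r₂³) = 3.887×10^-5 rad/s.
Angle swept by the target during transfer: ω₂·t = 1.3088 rad = 74.99°.
The relay satellite traverses 180° on the transfer ellipse, so the target must lead by 180° − 74.99° = 105°.

φ = 105°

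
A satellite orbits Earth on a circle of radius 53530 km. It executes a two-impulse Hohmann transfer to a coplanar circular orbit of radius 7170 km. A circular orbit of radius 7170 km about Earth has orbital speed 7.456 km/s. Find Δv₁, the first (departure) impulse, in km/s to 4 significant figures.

From the circular-orbit relation v² = μ/r at r = 7170 km: μ = v²r = (7.456)² × 7170 = 3.98594×10^5 km³/s².
Semi-major axis of the transfer orbit: a_t = (53530 + 7170)/2 = 30350 km.
On the circular orbit at r = 53530 km, v_c = √(μ/r) = 2.72877 km/s.
Vis-viva on the transfer ellipse at r = 53530 km gives v_t = √[μ(2/r − 1/a_t)] = 1.32632 km/s.
Δv₁ = |v_t − v_c| = |1.32632 − 2.72877| = 1.402 km/s.

Δv₁ = 1.402 km/s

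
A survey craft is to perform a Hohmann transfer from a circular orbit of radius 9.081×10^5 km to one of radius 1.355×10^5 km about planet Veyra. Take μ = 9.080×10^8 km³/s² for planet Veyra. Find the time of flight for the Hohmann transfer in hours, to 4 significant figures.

t = 10.92 hours

The Hohmann ellipse has a_t = (r₁ + r₂)/2 = 5.218×10^5 km.
Half the transfer-orbit period gives t = π√(a_t³/μ) = 39300 s.
Converting: 39300 s ÷ 3600 s/hour = 10.92 hours.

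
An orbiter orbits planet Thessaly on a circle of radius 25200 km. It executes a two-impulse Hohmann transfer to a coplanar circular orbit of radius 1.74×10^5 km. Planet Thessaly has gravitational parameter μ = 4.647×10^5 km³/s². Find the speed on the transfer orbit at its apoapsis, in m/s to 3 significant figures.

Transfer-ellipse semi-major axis a_t = (r₁ + r₂)/2 = (25200 + 1.740×10^5)/2 = 99600 km.
The apoapsis of the transfer ellipse is at r = 1.740×10^5 km.
Vis-viva: v = √[μ(2/r − 1/a_t)] = √[4.647×10^5 × (2/1.740×10^5 − 1/99600)] = 0.8220 km/s.

v = 822 m/s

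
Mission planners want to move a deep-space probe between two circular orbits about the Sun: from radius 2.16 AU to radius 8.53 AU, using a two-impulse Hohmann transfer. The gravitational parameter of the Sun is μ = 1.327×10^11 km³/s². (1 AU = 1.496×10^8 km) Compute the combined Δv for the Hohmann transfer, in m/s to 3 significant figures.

In km: r₁ = 2.16 × 1.496×10^8 = 3.23136×10^8 km; r₂ = 8.53 × 1.496×10^8 = 1.276088×10^9 km.
Transfer-ellipse semi-major axis a_t = (r₁ + r₂)/2 = (3.23136×10^8 + 1.276088×10^9)/2 = 7.99612×10^8 km.
Circular speed at r₁: v₁ = √(μ/r₁) = √(1.327×10^11/3.23136×10^8) = 20.265 km/s.
Transfer-orbit speed at r₁ (vis-viva): v_p = √[μ(2/r₁ − 1/a_t)] = 25.600 km/s.
First burn Δv₁ = |v_p − v₁| = 5.335 km/s.
Circular speed at r₂: v₂ = √(μ/r₂) = 10.198 km/s.
Transfer-orbit speed at r₂: v_a = √[μ(2/r₂ − 1/a_t)] = 6.4826 km/s.
Second burn Δv₂ = |v₂ − v_a| = 3.715 km/s.
Total Δv = Δv₁ + Δv₂ = 9.050 km/s.

Δv = 9050 m/s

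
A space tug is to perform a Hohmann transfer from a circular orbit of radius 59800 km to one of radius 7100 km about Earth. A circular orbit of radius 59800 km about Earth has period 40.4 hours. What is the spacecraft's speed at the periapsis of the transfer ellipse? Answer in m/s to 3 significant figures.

v = 10000 m/s

From Kepler's third law T² = 4π²r³/μ at r = 59800 km, T = 40.4 hours = 40.4 × 3600 s = 1.4544×10^5 s: μ = 4π²r³/T² = 3.99113×10^5 km³/s².
Semi-major axis of the transfer orbit: a_t = (59800 + 7100)/2 = 33450 km.
The periapsis of the transfer ellipse is at r = 7100 km.
Vis-viva: v = √[μ(2/r − 1/a_t)] = √[3.99113×10^5 × (2/7100 − 1/33450)] = 10.02 km/s.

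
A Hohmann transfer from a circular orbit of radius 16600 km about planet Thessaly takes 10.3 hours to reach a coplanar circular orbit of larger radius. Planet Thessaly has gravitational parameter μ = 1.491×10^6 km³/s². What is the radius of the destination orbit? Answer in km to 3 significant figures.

Transfer time t = 10.3 hours = 37080 s, and t = π√(a_t³/μ).
So a_t = (μ t²/π²)^(1/3) = (1.491×10^6 × (37080)² / π²)^(1/3) = 59222 km.
Since a_t = (r₁ + r₂)/2, r₂ = 2a_t − r₁ = 2×59222 − 16600 = 1.01844×10^5 km.

r₂ = 1.02×10^5 km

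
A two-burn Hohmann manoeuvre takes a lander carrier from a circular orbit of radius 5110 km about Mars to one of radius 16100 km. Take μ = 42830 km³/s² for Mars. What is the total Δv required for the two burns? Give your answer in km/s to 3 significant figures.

The Hohmann ellipse has a_t = (r₁ + r₂)/2 = 10605 km.
At r₁ the circular-orbit speed is v₁ = √(μ/r₁) = 2.895 km/s.
On the transfer ellipse at r₁, v² = μ(2/r − 1/a) gives v_p = √[μ(2/r₁ − 1/a_t)] = 3.567 km/s.
First burn Δv₁ = |v_p − v₁| = 0.6720 km/s.
Circular speed at r₂: v₂ = √(μ/r₂) = 1.6310 km/s.
Transfer-orbit speed at r₂: v_a = √[μ(2/r₂ − 1/a_t)] = 1.1322 km/s.
Second burn Δv₂ = |v₂ − v_a| = 0.4988 km/s.
Total Δv = Δv₁ + Δv₂ = 1.171 km/s.

Δv = 1.17 km/s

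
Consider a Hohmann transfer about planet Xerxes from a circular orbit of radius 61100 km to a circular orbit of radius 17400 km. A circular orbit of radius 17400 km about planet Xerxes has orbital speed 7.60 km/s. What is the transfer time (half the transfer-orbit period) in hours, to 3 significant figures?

t = 6.77 hours

From the circular-orbit relation v² = μ/r at r = 17400 km: μ = v²r = (7.60)² × 17400 = 1.00502×10^6 km³/s².
The Hohmann ellipse has a_t = (r₁ + r₂)/2 = 39250 km.
Half the transfer-orbit period gives t = π√(a_t³/μ) = 24370 s.
Converting: 24370 s ÷ 3600 s/hour = 6.77 hours.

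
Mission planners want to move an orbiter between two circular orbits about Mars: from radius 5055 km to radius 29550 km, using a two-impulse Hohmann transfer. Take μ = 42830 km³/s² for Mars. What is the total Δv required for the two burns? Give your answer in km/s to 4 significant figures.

Transfer-ellipse semi-major axis a_t = (r₁ + r₂)/2 = (5055 + 29550)/2 = 17302.5 km.
At r₁ the circular-orbit speed is v₁ = √(μ/r₁) = 2.9108 km/s.
Transfer-orbit speed at r₁ (vis-viva): v_p = √[μ(2/r₁ − 1/a_t)] = 3.8040 km/s.
First burn Δv₁ = |v_p − v₁| = 0.8932 km/s.
Circular speed at r₂: v₂ = √(μ/r₂) = 1.2039 km/s.
Transfer-orbit speed at r₂: v_a = √[μ(2/r₂ − 1/a_t)] = 0.65073 km/s.
Second burn Δv₂ = |v₂ − v_a| = 0.5532 km/s.
Total Δv = Δv₁ + Δv₂ = 1.446 km/s.

Δv = 1.446 km/s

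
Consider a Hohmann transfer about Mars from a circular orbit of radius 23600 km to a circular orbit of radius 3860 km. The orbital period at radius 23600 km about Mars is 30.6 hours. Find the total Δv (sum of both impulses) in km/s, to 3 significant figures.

From Kepler's third law T² = 4π²r³/μ at r = 23600 km, T = 30.6 hours = 30.6 × 3600 s = 1.1016×10^5 s: μ = 4π²r³/T² = 42761.0 km³/s².
Transfer-ellipse semi-major axis a_t = (r₁ + r₂)/2 = (23600 + 3860)/2 = 13730 km.
At r₁ the circular-orbit speed is v₁ = √(μ/r₁) = 1.34607 km/s.
Transfer-orbit speed at r₁ (vis-viva equation): v_a = √[μ(2/r₁ − 1/a_t)] = 0.713717 km/s.
First burn Δv₁ = |v_a − v₁| = 0.63235 km/s.
Circular speed at r₂: v₂ = √(μ/r₂) = 3.3284 km/s.
Transfer-orbit speed at r₂: v_p = √[μ(2/r₂ − 1/a_t)] = 4.3637 km/s.
Second burn Δv₂ = |v₂ − v_p| = 1.0353 km/s.
Δv = Δv₁ + Δv₂ = 0.63235 + 1.0353 = 1.668 km/s.

Δv = 1.67 km/s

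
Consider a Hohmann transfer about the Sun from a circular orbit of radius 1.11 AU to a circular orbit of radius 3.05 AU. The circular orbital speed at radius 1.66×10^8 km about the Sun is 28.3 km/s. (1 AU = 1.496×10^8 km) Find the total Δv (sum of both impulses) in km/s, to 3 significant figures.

Δv = 10.6 km/s

From the circular-orbit relation v² = μ/r at r = 1.66×10^8 km: μ = v²r = (28.3)² × 1.66×10^8 = 1.32948×10^11 km³/s².
In km: r₁ = 1.11 × 1.496×10^8 = 1.66056×10^8 km; r₂ = 3.05 × 1.496×10^8 = 4.5628×10^8 km.
The Hohmann ellipse has a_t = (r₁ + r₂)/2 = 3.11168×10^8 km.
At r₁ the circular-orbit speed is v₁ = √(μ/r₁) = 28.295 km/s.
On the transfer ellipse at r₁, vis-viva equation gives v_p = √[μ(2/r₁ − 1/a_t)] = 34.263 km/s.
First burn Δv₁ = |v_p − v₁| = 5.968 km/s.
At r₂, v₂ = √(μ/r₂) = 17.07 km/s.
Transfer-orbit speed at r₂: v_a = √[μ(2/r₂ − 1/a_t)] = 12.47 km/s.
Second burn Δv₂ = |v₂ − v_a| = 4.600 km/s.
Δv = Δv₁ + Δv₂ = 5.968 + 4.600 = 10.57 km/s.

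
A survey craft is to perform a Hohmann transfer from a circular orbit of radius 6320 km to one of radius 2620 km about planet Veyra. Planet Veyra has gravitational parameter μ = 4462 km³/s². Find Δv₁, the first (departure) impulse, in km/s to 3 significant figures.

Δv₁ = 0.197 km/s

Transfer-ellipse semi-major axis a_t = (r₁ + r₂)/2 = (6320 + 2620)/2 = 4470 km.
Circular speed at r = 6320 km: v_c = √(μ/r) = 0.84025 km/s.
Vis-viva on the transfer ellipse at r = 6320 km gives v_t = √[μ(2/r − 1/a_t)] = 0.64328 km/s.
Δv₁ = |v_t − v_c| = |0.64328 − 0.84025| = 0.1970 km/s.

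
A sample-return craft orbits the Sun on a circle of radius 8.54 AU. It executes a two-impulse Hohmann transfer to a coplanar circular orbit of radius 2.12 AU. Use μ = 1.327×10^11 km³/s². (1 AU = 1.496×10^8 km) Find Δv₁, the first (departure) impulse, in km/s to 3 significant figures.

In km: r₁ = 8.54 × 1.496×10^8 = 1.277584×10^9 km; r₂ = 2.12 × 1.496×10^8 = 3.17152×10^8 km.
The Hohmann ellipse has a_t = (r₁ + r₂)/2 = 7.97368×10^8 km.
Circular speed at r = 1.277584×10^9 km: v_c = √(μ/r) = 10.1916 km/s.
Vis-viva on the transfer ellipse at r = 1.277584×10^9 km gives v_t = √[μ(2/r − 1/a_t)] = 6.42754 km/s.
Δv₁ = |v_t − v_c| = |6.42754 − 10.1916| = 3.764 km/s.

Δv₁ = 3.76 km/s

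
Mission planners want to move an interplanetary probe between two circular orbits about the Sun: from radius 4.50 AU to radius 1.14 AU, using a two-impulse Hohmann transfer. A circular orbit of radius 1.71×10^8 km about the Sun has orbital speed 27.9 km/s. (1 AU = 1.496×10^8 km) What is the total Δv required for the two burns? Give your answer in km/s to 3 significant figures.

From the circular-orbit relation v² = μ/r at r = 1.71×10^8 km: μ = v²r = (27.9)² × 1.71×10^8 = 1.33108×10^11 km³/s².
In km: r₁ = 4.50 × 1.496×10^8 = 6.732×10^8 km; r₂ = 1.14 × 1.496×10^8 = 1.70544×10^8 km.
Transfer-ellipse semi-major axis a_t = (r₁ + r₂)/2 = (6.732×10^8 + 1.70544×10^8)/2 = 4.21872×10^8 km.
At r₁ the circular-orbit speed is v₁ = √(μ/r₁) = 14.06145 km/s.
Transfer-orbit speed at r₁ (vis-viva equation): v_a = √[μ(2/r₁ − 1/a_t)] = 8.940423 km/s.
First burn Δv₁ = |v_a − v₁| = 5.1210 km/s.
At r₂, v₂ = √(μ/r₂) = 27.93727 km/s.
Transfer-orbit speed at r₂: v_p = √[μ(2/r₂ − 1/a_t)] = 35.29114 km/s.
Second burn Δv₂ = |v₂ − v_p| = 7.3539 km/s.
Total Δv = Δv₁ + Δv₂ = 12.47 km/s.

Δv = 12.5 km/s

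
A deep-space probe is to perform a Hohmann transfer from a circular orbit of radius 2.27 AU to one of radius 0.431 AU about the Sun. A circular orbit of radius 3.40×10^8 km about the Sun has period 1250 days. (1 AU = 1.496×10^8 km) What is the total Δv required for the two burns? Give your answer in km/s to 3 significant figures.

Δv = 22.1 km/s

From Kepler's third law T² = 4π²r³/μ at r = 3.40×10^8 km, T = 1250 days = 1250 × 86400 s = 1.080×10^8 s: μ = 4π²r³/T² = 1.33030×10^11 km³/s².
In km: r₁ = 2.27 × 1.496×10^8 = 3.39592×10^8 km; r₂ = 0.431 × 1.496×10^8 = 6.44776×10^7 km.
Semi-major axis of the transfer orbit: a_t = (3.39592×10^8 + 6.44776×10^7)/2 = 2.020348×10^8 km.
Circular speed at r₁: v₁ = √(μ/r₁) = √(1.33030×10^11/3.39592×10^8) = 19.792 km/s.
Transfer-orbit speed at r₁ (vis-viva): v_a = √[μ(2/r₁ − 1/a_t)] = 11.181 km/s.
First burn Δv₁ = |v_a − v₁| = 8.611 km/s.
Circular speed at r₂: v₂ = √(μ/r₂) = 45.42 km/s.
Transfer-orbit speed at r₂: v_p = √[μ(2/r₂ − 1/a_t)] = 58.89 km/s.
Second burn Δv₂ = |v₂ − v_p| = 13.47 km/s.
Total Δv = Δv₁ + Δv₂ = 22.08 km/s.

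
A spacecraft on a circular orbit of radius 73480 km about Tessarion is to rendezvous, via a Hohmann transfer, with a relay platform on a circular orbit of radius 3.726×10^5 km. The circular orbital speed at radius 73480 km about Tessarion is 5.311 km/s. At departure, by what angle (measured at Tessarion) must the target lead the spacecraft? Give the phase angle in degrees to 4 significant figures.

φ = 96.64°

From the circular-orbit relation v² = μ/r at r = 73480 km: μ = v²r = (5.311)² × 73480 = 2.07263×10^6 km³/s².
Transfer-ellipse semi-major axis a_t = (r₁ + r₂)/2 = (73480 + 3.726×10^5)/2 = 2.2304×10^5 km.
The half-period of the transfer ellipse is t = π√(a_t³/μ) = 2.2986×10^5 s.
Target angular speed ω₂ = √(μ/r₂³) = 6.3299×10^-6 rad/s.
Angle swept by the target during transfer: ω₂·t = 1.45499 rad = 83.36°.
Arrival is 180° from departure on the ellipse, so φ = 180° − 83.36° = 96.64°.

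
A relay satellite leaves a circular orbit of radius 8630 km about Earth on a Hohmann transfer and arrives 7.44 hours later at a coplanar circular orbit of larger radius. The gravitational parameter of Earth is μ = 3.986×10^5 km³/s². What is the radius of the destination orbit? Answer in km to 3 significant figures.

Transfer time t = 7.44 hours = 26784 s, and t = π√(a_t³/μ).
So a_t = (μ t²/π²)^(1/3) = (3.986×10^5 × (26784)² / π²)^(1/3) = 30714 km.
Since a_t = (r₁ + r₂)/2, r₂ = 2a_t − r₁ = 2×30714 − 8630 = 52798 km.

r₂ = 52800 km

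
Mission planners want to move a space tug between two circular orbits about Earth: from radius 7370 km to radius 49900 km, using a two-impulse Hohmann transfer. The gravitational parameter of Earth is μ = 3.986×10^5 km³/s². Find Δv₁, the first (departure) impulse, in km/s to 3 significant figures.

Transfer-ellipse semi-major axis a_t = (r₁ + r₂)/2 = (7370 + 49900)/2 = 28635 km.
Circular speed at r = 7370 km: v_c = √(μ/r) = 7.354 km/s.
Transfer-orbit speed at the same r (vis-viva, a = a_t): v_t = √[μ(2/r − 1/a_t)] = 9.708 km/s.
Δv₁ = |v_t − v_c| = |9.708 − 7.354| = 2.354 km/s.

Δv₁ = 2.35 km/s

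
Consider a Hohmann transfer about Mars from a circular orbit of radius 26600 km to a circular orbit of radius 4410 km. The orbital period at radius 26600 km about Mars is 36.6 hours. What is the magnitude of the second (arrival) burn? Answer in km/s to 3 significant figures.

From Kepler's third law T² = 4π²r³/μ at r = 26600 km, T = 36.6 hours = 36.6 × 3600 s = 1.3176×10^5 s: μ = 4π²r³/T² = 42799.4 km³/s².
Transfer-ellipse semi-major axis a_t = (r₁ + r₂)/2 = (26600 + 4410)/2 = 15505 km.
On the circular orbit at r = 4410 km, v_c = √(μ/r) = 3.1153 km/s.
Transfer-orbit speed at the same r (vis-viva, a = a_t): v_t = √[μ(2/r − 1/a_t)] = 4.0804 km/s.
Δv₂ = |v_t − v_c| = |4.0804 − 3.1153| = 0.9651 km/s.

Δv₂ = 0.965 km/s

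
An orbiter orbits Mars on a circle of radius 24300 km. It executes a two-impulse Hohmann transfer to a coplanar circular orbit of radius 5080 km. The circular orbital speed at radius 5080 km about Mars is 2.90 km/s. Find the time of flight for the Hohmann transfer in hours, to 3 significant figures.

From the circular-orbit relation v² = μ/r at r = 5080 km: μ = v²r = (2.90)² × 5080 = 42722.8 km³/s².
The Hohmann ellipse has a_t = (r₁ + r₂)/2 = 14690 km.
Half the transfer-orbit period gives t = π√(a_t³/μ) = 27060 s.
Converting: 27060 s ÷ 3600 s/hour = 7.52 hours.

t = 7.52 hours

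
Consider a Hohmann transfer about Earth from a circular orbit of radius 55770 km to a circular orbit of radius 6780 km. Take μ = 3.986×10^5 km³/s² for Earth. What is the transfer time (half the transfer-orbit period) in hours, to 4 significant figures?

Semi-major axis of the transfer orbit: a_t = (55770 + 6780)/2 = 31275 km.
Half the transfer-orbit period gives t = π√(a_t³/μ) = 27522 s.
Converting: 27522 s ÷ 3600 s/hour = 7.645 hours.

t = 7.645 hours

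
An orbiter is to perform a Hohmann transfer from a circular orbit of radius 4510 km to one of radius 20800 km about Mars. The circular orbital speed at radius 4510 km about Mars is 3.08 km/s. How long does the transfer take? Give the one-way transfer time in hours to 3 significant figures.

From the circular-orbit relation v² = μ/r at r = 4510 km: μ = v²r = (3.08)² × 4510 = 42783.7 km³/s².
Semi-major axis of the transfer orbit: a_t = (4510 + 20800)/2 = 12655 km.
Transfer time t = π√(a_t³/μ) = π√((12655)³ / 42783.7) = 21620 s.
Converting: 21620 s ÷ 3600 s/hour = 6.01 hours.

t = 6.01 hours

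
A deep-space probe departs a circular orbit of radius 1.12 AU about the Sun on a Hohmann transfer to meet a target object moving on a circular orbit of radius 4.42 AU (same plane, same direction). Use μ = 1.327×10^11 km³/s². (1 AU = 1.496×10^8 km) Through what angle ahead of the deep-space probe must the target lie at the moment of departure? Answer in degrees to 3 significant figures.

In km: r₁ = 1.12 × 1.496×10^8 = 1.67552×10^8 km; r₂ = 4.42 × 1.496×10^8 = 6.61232×10^8 km.
Transfer-ellipse semi-major axis a_t = (r₁ + r₂)/2 = (1.67552×10^8 + 6.61232×10^8)/2 = 4.14392×10^8 km.
The half-period of the transfer ellipse is t = π√(a_t³/μ) = 7.2750×10^7 s.
The target's mean motion on its circular orbit is ω₂ = √(μ/r₂³) = 2.1424×10^-8 rad/s.
Angle swept by the target during transfer: ω₂·t = 1.5586 rad = 89.30°.
The deep-space probe traverses 180° on the transfer ellipse, so the target must lead by 180° − 89.30° = 90.7°.

φ = 90.7°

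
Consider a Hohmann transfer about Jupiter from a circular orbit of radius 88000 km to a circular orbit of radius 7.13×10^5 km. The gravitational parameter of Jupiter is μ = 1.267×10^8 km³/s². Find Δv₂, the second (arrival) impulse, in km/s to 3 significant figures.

Δv₂ = 7.08 km/s

Semi-major axis of the transfer orbit: a_t = (88000 + 7.130×10^5)/2 = 4.005×10^5 km.
Circular speed at r = 7.130×10^5 km: v_c = √(μ/r) = 13.3304 km/s.
Transfer-orbit speed at the same r (vis-viva, a = a_t): v_t = √[μ(2/r − 1/a_t)] = 6.24861 km/s.
Δv₂ = |v_t − v_c| = |6.24861 − 13.3304| = 7.082 km/s.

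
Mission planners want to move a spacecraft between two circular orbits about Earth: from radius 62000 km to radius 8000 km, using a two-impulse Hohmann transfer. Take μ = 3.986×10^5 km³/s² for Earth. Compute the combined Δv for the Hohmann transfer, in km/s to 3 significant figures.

Transfer-ellipse semi-major axis a_t = (r₁ + r₂)/2 = (62000 + 8000)/2 = 35000 km.
At r₁ the circular-orbit speed is v₁ = √(μ/r₁) = 2.5356 km/s.
On the transfer ellipse at r₁, vis-viva equation gives v_a = √[μ(2/r₁ − 1/a_t)] = 1.2122 km/s.
First burn Δv₁ = |v_a − v₁| = 1.323 km/s.
Circular speed at r₂: v₂ = √(μ/r₂) = 7.059 km/s.
Transfer-orbit speed at r₂: v_p = √[μ(2/r₂ − 1/a_t)] = 9.395 km/s.
Second burn Δv₂ = |v₂ − v_p| = 2.336 km/s.
Total Δv = Δv₁ + Δv₂ = 3.659 km/s.

Δv = 3.66 km/s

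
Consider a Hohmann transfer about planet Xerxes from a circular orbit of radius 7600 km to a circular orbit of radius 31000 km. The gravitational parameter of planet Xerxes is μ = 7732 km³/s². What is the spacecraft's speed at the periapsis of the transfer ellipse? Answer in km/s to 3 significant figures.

v = 1.28 km/s

Semi-major axis of the transfer orbit: a_t = (7600 + 31000)/2 = 19300 km.
At periapsis, r = 7600 km.
From the vis-viva equation, v = √[μ(2/r − 1/a_t)] = 1.278 km/s.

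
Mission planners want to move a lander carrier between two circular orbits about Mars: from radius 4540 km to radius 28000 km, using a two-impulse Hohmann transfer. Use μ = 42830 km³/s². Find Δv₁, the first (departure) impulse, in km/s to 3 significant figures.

Δv₁ = 0.958 km/s

The Hohmann ellipse has a_t = (r₁ + r₂)/2 = 16270 km.
Circular speed at r = 4540 km: v_c = √(μ/r) = 3.0715 km/s.
Vis-viva on the transfer ellipse at r = 4540 km gives v_t = √[μ(2/r − 1/a_t)] = 4.0293 km/s.
Δv₁ = |v_t − v_c| = |4.0293 − 3.0715| = 0.9578 km/s.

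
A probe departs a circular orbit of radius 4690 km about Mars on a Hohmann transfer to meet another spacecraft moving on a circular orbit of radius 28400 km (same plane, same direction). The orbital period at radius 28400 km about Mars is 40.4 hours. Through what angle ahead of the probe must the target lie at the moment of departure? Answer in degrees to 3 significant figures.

φ = 100°

From Kepler's third law T² = 4π²r³/μ at r = 28400 km, T = 40.4 hours = 40.4 × 3600 s = 1.4544×10^5 s: μ = 4π²r³/T² = 42751.1 km³/s².
The Hohmann ellipse has a_t = (r₁ + r₂)/2 = 16545 km.
The half-period of the transfer ellipse is t = π√(a_t³/μ) = 32340 s.
The target's mean motion on its circular orbit is ω₂ = √(μ/r₂³) = 4.320×10^-5 rad/s.
Angle swept by the target during transfer: ω₂·t = 1.397 rad = 80.04°.
The probe traverses 180° on the transfer ellipse, so the target must lead by 180° − 80.04° = 100°.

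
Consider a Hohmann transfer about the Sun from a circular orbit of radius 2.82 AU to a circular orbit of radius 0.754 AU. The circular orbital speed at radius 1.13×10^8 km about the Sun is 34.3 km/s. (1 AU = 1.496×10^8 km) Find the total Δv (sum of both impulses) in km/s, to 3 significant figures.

From the circular-orbit relation v² = μ/r at r = 1.13×10^8 km: μ = v²r = (34.3)² × 1.13×10^8 = 1.32943×10^11 km³/s².
In km: r₁ = 2.82 × 1.496×10^8 = 4.21872×10^8 km; r₂ = 0.754 × 1.496×10^8 = 1.127984×10^8 km.
The Hohmann ellipse has a_t = (r₁ + r₂)/2 = 2.673352×10^8 km.
Circular speed at r₁: v₁ = √(μ/r₁) = √(1.32943×10^11/4.21872×10^8) = 17.752 km/s.
On the transfer ellipse at r₁, vis-viva equation gives v_a = √[μ(2/r₁ − 1/a_t)] = 11.531 km/s.
First burn Δv₁ = |v_a − v₁| = 6.221 km/s.
At r₂, v₂ = √(μ/r₂) = 34.3306 km/s.
Transfer-orbit speed at r₂: v_p = √[μ(2/r₂ − 1/a_t)] = 43.1265 km/s.
Second burn Δv₂ = |v₂ − v_p| = 8.796 km/s.
Δv = Δv₁ + Δv₂ = 6.221 + 8.796 = 15.02 km/s.

Δv = 15.0 km/s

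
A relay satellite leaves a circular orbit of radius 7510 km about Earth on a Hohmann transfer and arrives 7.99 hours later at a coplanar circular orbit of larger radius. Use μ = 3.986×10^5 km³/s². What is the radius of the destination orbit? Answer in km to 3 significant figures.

r₂ = 56900 km

Transfer time t = 7.99 hours = 28764 s, and t = π√(a_t³/μ).
So a_t = (μ t²/π²)^(1/3) = (3.986×10^5 × (28764)² / π²)^(1/3) = 32209 km.
Since a_t = (r₁ + r₂)/2, r₂ = 2a_t − r₁ = 2×32209 − 7510 = 56908 km.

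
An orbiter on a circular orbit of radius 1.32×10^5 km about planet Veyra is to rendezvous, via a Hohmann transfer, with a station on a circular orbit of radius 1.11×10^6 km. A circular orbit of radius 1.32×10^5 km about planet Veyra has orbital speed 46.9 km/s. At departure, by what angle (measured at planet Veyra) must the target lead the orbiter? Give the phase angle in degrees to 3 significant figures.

From the circular-orbit relation v² = μ/r at r = 1.32×10^5 km: μ = v²r = (46.9)² × 1.32×10^5 = 2.90349×10^8 km³/s².
The Hohmann ellipse has a_t = (r₁ + r₂)/2 = 6.210×10^5 km.
The half-period of the transfer ellipse is t = π√(a_t³/μ) = 90225.1 s.
The target's mean motion on its circular orbit is ω₂ = √(μ/r₂³) = 1.45705×10^-5 rad/s.
Angle swept by the target during transfer: ω₂·t = 1.3146 rad = 75.32°.
The orbiter traverses 180° on the transfer ellipse, so the target must lead by 180° − 75.32° = 105°.

φ = 105°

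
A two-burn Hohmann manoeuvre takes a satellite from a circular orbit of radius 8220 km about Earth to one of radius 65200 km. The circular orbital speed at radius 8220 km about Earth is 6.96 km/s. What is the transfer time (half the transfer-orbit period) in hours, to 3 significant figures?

t = 9.73 hours

From the circular-orbit relation v² = μ/r at r = 8220 km: μ = v²r = (6.96)² × 8220 = 3.98190×10^5 km³/s².
Transfer-ellipse semi-major axis a_t = (r₁ + r₂)/2 = (8220 + 65200)/2 = 36710 km.
Half the transfer-orbit period gives t = π√(a_t³/μ) = 35020 s.
Converting: 35020 s ÷ 3600 s/hour = 9.73 hours.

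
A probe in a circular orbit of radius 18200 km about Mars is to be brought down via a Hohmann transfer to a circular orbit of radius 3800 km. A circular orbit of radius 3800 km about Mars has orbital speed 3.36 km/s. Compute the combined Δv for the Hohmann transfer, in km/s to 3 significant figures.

From the circular-orbit relation v² = μ/r at r = 3800 km: μ = v²r = (3.36)² × 3800 = 42900.5 km³/s².
Transfer-ellipse semi-major axis a_t = (r₁ + r₂)/2 = (18200 + 3800)/2 = 11000 km.
At r₁ the circular-orbit speed is v₁ = √(μ/r₁) = 1.5353 km/s.
Transfer-orbit speed at r₁ (vis-viva equation): v_a = √[μ(2/r₁ − 1/a_t)] = 0.90238 km/s.
First burn Δv₁ = |v_a − v₁| = 0.6329 km/s.
Circular speed at r₂: v₂ = √(μ/r₂) = 3.3600 km/s.
Transfer-orbit speed at r₂: v_p = √[μ(2/r₂ − 1/a_t)] = 4.3219 km/s.
Second burn Δv₂ = |v₂ − v_p| = 0.9619 km/s.
Total Δv = Δv₁ + Δv₂ = 1.595 km/s.

Δv = 1.59 km/s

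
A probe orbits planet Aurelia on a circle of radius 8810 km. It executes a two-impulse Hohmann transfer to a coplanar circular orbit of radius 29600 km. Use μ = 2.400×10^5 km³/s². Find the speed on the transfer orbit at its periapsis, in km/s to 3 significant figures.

v = 6.48 km/s

The Hohmann ellipse has a_t = (r₁ + r₂)/2 = 19205 km.
The periapsis of the transfer ellipse is at r = 8810 km.
Vis-viva: v = √[μ(2/r − 1/a_t)] = √[2.400×10^5 × (2/8810 − 1/19205)] = 6.480 km/s.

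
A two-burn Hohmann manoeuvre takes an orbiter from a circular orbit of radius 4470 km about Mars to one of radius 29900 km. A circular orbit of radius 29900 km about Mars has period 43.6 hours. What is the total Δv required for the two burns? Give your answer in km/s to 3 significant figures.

From Kepler's third law T² = 4π²r³/μ at r = 29900 km, T = 43.6 hours = 43.6 × 3600 s = 1.5696×10^5 s: μ = 4π²r³/T² = 42834.7 km³/s².
Semi-major axis of the transfer orbit: a_t = (4470 + 29900)/2 = 17185 km.
Circular speed at r₁: v₁ = √(μ/r₁) = √(42834.7/4470) = 3.0956 km/s.
On the transfer ellipse at r₁, vis-viva equation gives v_p = √[μ(2/r₁ − 1/a_t)] = 4.0832 km/s.
First burn Δv₁ = |v_p − v₁| = 0.9876 km/s.
Circular speed at r₂: v₂ = √(μ/r₂) = 1.1969 km/s.
Transfer-orbit speed at r₂: v_a = √[μ(2/r₂ − 1/a_t)] = 0.61044 km/s.
Second burn Δv₂ = |v₂ − v_a| = 0.5865 km/s.
Δv = Δv₁ + Δv₂ = 0.9876 + 0.5865 = 1.574 km/s.

Δv = 1.57 km/s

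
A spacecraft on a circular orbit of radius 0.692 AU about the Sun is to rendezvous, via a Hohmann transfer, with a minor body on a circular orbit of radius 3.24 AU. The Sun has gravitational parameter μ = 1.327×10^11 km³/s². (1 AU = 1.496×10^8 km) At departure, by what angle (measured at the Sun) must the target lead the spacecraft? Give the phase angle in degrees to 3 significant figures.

φ = 94.9°

In km: r₁ = 0.692 × 1.496×10^8 = 1.035232×10^8 km; r₂ = 3.24 × 1.496×10^8 = 4.84704×10^8 km.
The Hohmann ellipse has a_t = (r₁ + r₂)/2 = 2.941136×10^8 km.
The half-period of the transfer ellipse is t = π√(a_t³/μ) = 4.350×10^7 s.
The target's mean motion on its circular orbit is ω₂ = √(μ/r₂³) = 3.414×10^-8 rad/s.
Angle swept by the target during transfer: ω₂·t = 1.485 rad = 85.08°.
The spacecraft traverses 180° on the transfer ellipse, so the target must lead by 180° − 85.08° = 94.9°.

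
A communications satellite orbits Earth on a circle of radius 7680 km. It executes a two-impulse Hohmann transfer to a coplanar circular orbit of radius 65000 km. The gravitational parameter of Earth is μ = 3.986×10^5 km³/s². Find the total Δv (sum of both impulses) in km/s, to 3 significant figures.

Δv = 3.77 km/s

The Hohmann ellipse has a_t = (r₁ + r₂)/2 = 36340 km.
At r₁ the circular-orbit speed is v₁ = √(μ/r₁) = 7.204 km/s.
Transfer-orbit speed at r₁ (v² = μ(2/r − 1/a)): v_p = √[μ(2/r₁ − 1/a_t)] = 9.635 km/s.
First burn Δv₁ = |v_p − v₁| = 2.431 km/s.
Circular speed at r₂: v₂ = √(μ/r₂) = 2.476 km/s.
Transfer-orbit speed at r₂: v_a = √[μ(2/r₂ − 1/a_t)] = 1.138 km/s.
Second burn Δv₂ = |v₂ − v_a| = 1.338 km/s.
Total Δv = Δv₁ + Δv₂ = 3.769 km/s.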